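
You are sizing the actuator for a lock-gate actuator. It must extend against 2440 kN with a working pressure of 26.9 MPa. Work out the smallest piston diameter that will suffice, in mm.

Extension force acts on the full piston face: F = P × (π/4)D².
D = √(4F / (πP)) = √(4 × 2440 kN / (π × 26.9 MPa))

D ≈ 340 mm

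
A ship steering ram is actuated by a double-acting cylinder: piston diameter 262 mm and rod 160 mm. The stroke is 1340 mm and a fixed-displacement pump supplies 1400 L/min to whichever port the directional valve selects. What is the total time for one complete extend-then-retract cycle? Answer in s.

t ≈ 5.04 s

Cap-side area A_cap = π/4 × (262 mm)² = 53910 mm^2
Rod-side annular area A_ann = π/4 × (262² − 160²) = 33810 mm^2
t_ext = A_cap·L/Q = 3.096 s
t_ret = A_ann·L/Q = 1.941 s
t_cycle = t_ext + t_ret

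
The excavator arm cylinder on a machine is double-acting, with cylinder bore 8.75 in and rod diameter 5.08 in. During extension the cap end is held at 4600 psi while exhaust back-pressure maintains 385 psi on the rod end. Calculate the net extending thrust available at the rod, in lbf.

F ≈ 2.61e5 lbf

Cap-side area A_cap = π/4 × (8.75 in)² = 60.13 in^2
Rod-side annular area A_ann = π/4 × (8.75² − 5.08²) = 39.86 in^2
Net thrust = P_cap·A_cap − P_rod·A_ann = 2.766e5 lbf − 15350 lbf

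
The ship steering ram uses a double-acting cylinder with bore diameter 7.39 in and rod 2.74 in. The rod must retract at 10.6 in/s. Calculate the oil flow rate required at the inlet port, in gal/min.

Rod-side annular area A_ann = π/4 × (7.39² − 2.74²) = 37.00 in^2
Q = A × v

Q ≈ 102 gal/min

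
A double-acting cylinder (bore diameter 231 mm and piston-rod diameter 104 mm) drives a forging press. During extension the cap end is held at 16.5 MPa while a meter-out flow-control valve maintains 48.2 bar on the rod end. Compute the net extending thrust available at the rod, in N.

F ≈ 5.30e5 N

Cap-side area A_cap = π/4 × (231 mm)² = 41910 mm^2
Rod-side annular area A_ann = π/4 × (231² − 104²) = 33410 mm^2
Net thrust = P_cap·A_cap − P_rod·A_ann = 6.915e5 N − 1.611e5 N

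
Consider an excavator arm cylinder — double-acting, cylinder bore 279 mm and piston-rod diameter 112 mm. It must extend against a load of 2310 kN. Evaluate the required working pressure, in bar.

P ≈ 378 bar

Cap-side area A_cap = π/4 × (279 mm)² = 61140 mm^2
P = F / A = 2310 kN / A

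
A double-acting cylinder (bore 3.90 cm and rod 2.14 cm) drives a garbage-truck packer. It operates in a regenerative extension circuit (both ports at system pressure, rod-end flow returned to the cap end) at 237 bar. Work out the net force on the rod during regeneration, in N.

With equal pressure on both faces, forces on the annular region cancel; the net push is pressure × rod cross-section.
Rod cross-section A_rod = π/4 × (2.14 cm)² = 3.597 cm^2
F = P × A_rod

F ≈ 8520 N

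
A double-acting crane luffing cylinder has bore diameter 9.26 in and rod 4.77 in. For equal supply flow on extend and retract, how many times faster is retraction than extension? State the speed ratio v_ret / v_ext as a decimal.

Cap-side area A_cap = π/4 × (9.26 in)² = 67.35 in^2
Rod-side annular area A_ann = π/4 × (9.26² − 4.77²) = 49.48 in^2
For equal Q, v ∝ 1/A, so v_ret/v_ext = A_cap/A_ann.

v_ret/v_ext ≈ 1.36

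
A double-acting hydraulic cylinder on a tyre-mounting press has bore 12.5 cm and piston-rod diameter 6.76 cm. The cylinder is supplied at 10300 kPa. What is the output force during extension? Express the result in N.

F ≈ 1.26e5 N

Cap-side area A_cap = π/4 × (12.5 cm)² = 122.7 cm^2
F = P × A_cap = 10300 kPa × A_cap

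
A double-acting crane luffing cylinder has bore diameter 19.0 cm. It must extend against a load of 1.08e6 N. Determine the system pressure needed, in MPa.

Cap-side area A_cap = π/4 × (19.0 cm)² = 283.5 cm^2
P = F / A = 1.08e6 N / A

P ≈ 38.1 MPa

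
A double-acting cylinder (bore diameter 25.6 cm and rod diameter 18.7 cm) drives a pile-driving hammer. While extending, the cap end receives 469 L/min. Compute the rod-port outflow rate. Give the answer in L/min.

Cap-side area A_cap = π/4 × (25.6 cm)² = 514.7 cm^2
Rod-side annular area A_ann = π/4 × (25.6² − 18.7²) = 240.1 cm^2
Piston speed v = Q_in/A_cap; rod-end outflow Q_out = v × A_ann = Q_in × A_ann/A_cap.

Q_out ≈ 219 L/min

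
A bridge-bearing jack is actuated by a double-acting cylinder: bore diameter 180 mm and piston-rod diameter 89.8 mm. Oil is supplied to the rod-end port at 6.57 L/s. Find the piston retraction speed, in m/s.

v ≈ 0.344 m/s

Rod-side annular area A_ann = π/4 × (180² − 89.8²) = 19110 mm^2
Flow into the rod-end port fills the annular volume.
v = Q / A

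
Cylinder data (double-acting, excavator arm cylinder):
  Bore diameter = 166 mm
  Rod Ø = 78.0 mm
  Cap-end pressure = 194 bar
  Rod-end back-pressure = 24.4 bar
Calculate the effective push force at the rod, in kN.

Cap-side area A_cap = π/4 × (166 mm)² = 21640 mm^2
Rod-side annular area A_ann = π/4 × (166² − 78.0²) = 16860 mm^2
Net thrust = P_cap·A_cap − P_rod·A_ann = 419.9 kN − 41.15 kN

F ≈ 379 kN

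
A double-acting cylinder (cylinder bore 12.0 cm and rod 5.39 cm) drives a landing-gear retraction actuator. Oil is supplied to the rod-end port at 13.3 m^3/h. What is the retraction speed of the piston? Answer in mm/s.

Rod-side annular area A_ann = π/4 × (12.0² − 5.39²) = 90.28 cm^2
Flow into the rod-end port fills the annular volume.
v = Q / A

v ≈ 409 mm/s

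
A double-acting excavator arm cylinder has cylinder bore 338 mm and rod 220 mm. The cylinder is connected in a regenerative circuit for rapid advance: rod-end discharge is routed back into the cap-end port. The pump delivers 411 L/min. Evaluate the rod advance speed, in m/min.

In regeneration the rod-end outflow joins the pump flow into the cap end, so the net volume the pump must supply per unit advance equals the rod cross-section area.
Rod cross-section A_rod = π/4 × (220 mm)² = 38010 mm^2
v = Q_pump / A_rod

v ≈ 10.8 m/min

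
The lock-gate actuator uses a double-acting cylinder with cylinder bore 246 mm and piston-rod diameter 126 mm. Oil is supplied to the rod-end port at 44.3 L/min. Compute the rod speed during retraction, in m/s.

v ≈ 0.0211 m/s

Rod-side annular area A_ann = π/4 × (246² − 126²) = 35060 mm^2
Flow into the rod-end port fills the annular volume.
v = Q / A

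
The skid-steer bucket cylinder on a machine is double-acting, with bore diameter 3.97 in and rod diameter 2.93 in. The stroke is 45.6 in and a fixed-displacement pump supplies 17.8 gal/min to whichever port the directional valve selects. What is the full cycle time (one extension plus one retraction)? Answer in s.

Cap-side area A_cap = π/4 × (3.97 in)² = 12.38 in^2
Rod-side annular area A_ann = π/4 × (3.97² − 2.93²) = 5.636 in^2
t_ext = A_cap·L/Q = 8.237 s
t_ret = A_ann·L/Q = 3.750 s
t_cycle = t_ext + t_ret

t ≈ 12.0 s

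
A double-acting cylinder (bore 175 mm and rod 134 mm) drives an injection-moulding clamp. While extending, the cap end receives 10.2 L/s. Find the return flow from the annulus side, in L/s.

Cap-side area A_cap = π/4 × (175 mm)² = 24050 mm^2
Rod-side annular area A_ann = π/4 × (175² − 134²) = 9950 mm^2
Piston speed v = Q_in/A_cap; rod-end outflow Q_out = v × A_ann = Q_in × A_ann/A_cap.

Q_out ≈ 4.22 L/s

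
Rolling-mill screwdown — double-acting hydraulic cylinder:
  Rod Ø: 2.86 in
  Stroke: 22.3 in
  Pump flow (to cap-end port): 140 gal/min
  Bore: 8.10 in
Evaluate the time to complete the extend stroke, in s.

Cap-side area A_cap = π/4 × (8.10 in)² = 51.53 in^2
Swept volume V = A × L; t = V / Q = A·L / Q

t ≈ 2.13 s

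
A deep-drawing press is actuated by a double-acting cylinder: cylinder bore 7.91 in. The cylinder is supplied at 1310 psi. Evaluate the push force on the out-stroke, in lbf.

Cap-side area A_cap = π/4 × (7.91 in)² = 49.14 in^2
F = P × A_cap = 1310 psi × A_cap

F ≈ 64400 lbf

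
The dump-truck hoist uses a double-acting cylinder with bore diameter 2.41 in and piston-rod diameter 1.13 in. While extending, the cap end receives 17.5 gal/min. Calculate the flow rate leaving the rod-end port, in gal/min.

Cap-side area A_cap = π/4 × (2.41 in)² = 4.562 in^2
Rod-side annular area A_ann = π/4 × (2.41² − 1.13²) = 3.559 in^2
Piston speed v = Q_in/A_cap; rod-end outflow Q_out = v × A_ann = Q_in × A_ann/A_cap.

Q_out ≈ 13.7 gal/min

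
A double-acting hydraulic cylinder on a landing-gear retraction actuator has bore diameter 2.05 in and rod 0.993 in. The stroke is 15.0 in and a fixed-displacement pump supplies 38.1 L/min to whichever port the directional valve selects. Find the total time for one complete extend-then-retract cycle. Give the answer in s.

t ≈ 2.26 s

Cap-side area A_cap = π/4 × (2.05 in)² = 3.301 in^2
Rod-side annular area A_ann = π/4 × (2.05² − 0.993²) = 2.526 in^2
t_ext = A_cap·L/Q = 1.278 s
t_ret = A_ann·L/Q = 0.9779 s
t_cycle = t_ext + t_ret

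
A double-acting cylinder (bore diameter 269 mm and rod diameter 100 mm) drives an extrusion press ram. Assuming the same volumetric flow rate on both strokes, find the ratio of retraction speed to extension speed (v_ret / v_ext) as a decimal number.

Cap-side area A_cap = π/4 × (269 mm)² = 56830 mm^2
Rod-side annular area A_ann = π/4 × (269² − 100²) = 48980 mm^2
For equal Q, v ∝ 1/A, so v_ret/v_ext = A_cap/A_ann.

v_ret/v_ext ≈ 1.16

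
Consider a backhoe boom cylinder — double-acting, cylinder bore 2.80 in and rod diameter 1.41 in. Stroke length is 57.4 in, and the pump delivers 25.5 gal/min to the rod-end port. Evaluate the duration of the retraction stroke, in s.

Rod-side annular area A_ann = π/4 × (2.80² − 1.41²) = 4.596 in^2
Swept volume V = A × L; t = V / Q = A·L / Q

t ≈ 2.69 s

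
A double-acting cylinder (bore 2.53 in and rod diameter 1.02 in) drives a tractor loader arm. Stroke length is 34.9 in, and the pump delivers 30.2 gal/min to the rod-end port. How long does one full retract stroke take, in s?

t ≈ 1.26 s

Rod-side annular area A_ann = π/4 × (2.53² − 1.02²) = 4.210 in^2
Swept volume V = A × L; t = V / Q = A·L / Q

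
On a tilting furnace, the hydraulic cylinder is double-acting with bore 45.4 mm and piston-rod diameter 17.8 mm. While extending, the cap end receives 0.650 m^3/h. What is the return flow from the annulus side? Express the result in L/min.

Cap-side area A_cap = π/4 × (45.4 mm)² = 1619 mm^2
Rod-side annular area A_ann = π/4 × (45.4² − 17.8²) = 1370 mm^2
Piston speed v = Q_in/A_cap; rod-end outflow Q_out = v × A_ann = Q_in × A_ann/A_cap.

Q_out ≈ 9.17 L/min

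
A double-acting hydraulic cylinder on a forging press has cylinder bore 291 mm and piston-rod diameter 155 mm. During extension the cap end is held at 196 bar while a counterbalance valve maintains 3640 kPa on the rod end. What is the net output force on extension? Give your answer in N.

F ≈ 1.13e6 N

Cap-side area A_cap = π/4 × (291 mm)² = 66510 mm^2
Rod-side annular area A_ann = π/4 × (291² − 155²) = 47640 mm^2
Net thrust = P_cap·A_cap − P_rod·A_ann = 1.304e6 N − 1.734e5 N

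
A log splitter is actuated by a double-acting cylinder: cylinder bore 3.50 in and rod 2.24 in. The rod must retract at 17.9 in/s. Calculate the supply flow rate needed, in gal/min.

Rod-side annular area A_ann = π/4 × (3.50² − 2.24²) = 5.680 in^2
Q = A × v

Q ≈ 26.4 gal/min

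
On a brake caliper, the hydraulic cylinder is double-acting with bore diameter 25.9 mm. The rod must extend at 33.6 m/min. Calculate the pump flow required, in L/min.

Q ≈ 17.7 L/min

Cap-side area A_cap = π/4 × (25.9 mm)² = 526.9 mm^2
Q = A × v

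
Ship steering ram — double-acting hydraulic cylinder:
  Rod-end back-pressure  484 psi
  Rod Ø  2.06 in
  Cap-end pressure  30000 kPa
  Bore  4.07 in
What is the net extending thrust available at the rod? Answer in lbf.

F ≈ 51900 lbf

Cap-side area A_cap = π/4 × (4.07 in)² = 13.01 in^2
Rod-side annular area A_ann = π/4 × (4.07² − 2.06²) = 9.677 in^2
Net thrust = P_cap·A_cap − P_rod·A_ann = 56610 lbf − 4684 lbf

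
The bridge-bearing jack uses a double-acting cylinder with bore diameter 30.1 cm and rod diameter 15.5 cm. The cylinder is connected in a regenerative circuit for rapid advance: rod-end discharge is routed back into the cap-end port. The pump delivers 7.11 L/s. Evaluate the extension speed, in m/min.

In regeneration the rod-end outflow joins the pump flow into the cap end, so the net volume the pump must supply per unit advance equals the rod cross-section area.
Rod cross-section A_rod = π/4 × (15.5 cm)² = 188.7 cm^2
v = Q_pump / A_rod

v ≈ 22.6 m/min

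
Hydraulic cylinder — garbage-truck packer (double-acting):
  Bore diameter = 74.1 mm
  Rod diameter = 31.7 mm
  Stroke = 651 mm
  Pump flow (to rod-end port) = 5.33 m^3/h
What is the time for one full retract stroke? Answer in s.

Rod-side annular area A_ann = π/4 × (74.1² − 31.7²) = 3523 mm^2
Swept volume V = A × L; t = V / Q = A·L / Q

t ≈ 1.55 s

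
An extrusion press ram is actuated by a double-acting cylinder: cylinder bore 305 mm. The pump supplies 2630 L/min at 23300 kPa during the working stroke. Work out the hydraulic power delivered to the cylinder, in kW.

W ≈ 1020 kW

Hydraulic power = P × Q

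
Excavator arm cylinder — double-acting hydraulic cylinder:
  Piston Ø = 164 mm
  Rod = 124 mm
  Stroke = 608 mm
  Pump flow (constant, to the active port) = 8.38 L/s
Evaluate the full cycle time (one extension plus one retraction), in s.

Cap-side area A_cap = π/4 × (164 mm)² = 21120 mm^2
Rod-side annular area A_ann = π/4 × (164² − 124²) = 9048 mm^2
t_ext = A_cap·L/Q = 1.533 s
t_ret = A_ann·L/Q = 0.6565 s
t_cycle = t_ext + t_ret

t ≈ 2.19 s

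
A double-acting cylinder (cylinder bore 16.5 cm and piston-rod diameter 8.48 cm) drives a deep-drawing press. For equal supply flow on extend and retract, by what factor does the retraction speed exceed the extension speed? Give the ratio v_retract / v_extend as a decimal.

Cap-side area A_cap = π/4 × (16.5 cm)² = 213.8 cm^2
Rod-side annular area A_ann = π/4 × (16.5² − 8.48²) = 157.3 cm^2
For equal Q, v ∝ 1/A, so v_ret/v_ext = A_cap/A_ann.

v_ret/v_ext ≈ 1.36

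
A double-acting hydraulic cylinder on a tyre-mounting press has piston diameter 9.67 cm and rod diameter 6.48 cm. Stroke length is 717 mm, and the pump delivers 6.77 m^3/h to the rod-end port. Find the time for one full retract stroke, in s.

Rod-side annular area A_ann = π/4 × (9.67² − 6.48²) = 40.46 cm^2
Swept volume V = A × L; t = V / Q = A·L / Q

t ≈ 1.54 s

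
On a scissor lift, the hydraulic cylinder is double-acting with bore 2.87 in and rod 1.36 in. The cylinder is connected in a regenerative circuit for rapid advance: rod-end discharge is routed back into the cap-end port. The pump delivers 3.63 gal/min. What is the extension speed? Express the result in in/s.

In regeneration the rod-end outflow joins the pump flow into the cap end, so the net volume the pump must supply per unit advance equals the rod cross-section area.
Rod cross-section A_rod = π/4 × (1.36 in)² = 1.453 in^2
v = Q_pump / A_rod

v ≈ 9.62 in/s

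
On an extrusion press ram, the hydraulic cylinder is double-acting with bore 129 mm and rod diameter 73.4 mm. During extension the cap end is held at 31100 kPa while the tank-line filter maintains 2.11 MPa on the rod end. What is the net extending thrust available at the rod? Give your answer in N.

F ≈ 3.88e5 N

Cap-side area A_cap = π/4 × (129 mm)² = 13070 mm^2
Rod-side annular area A_ann = π/4 × (129² − 73.4²) = 8838 mm^2
Net thrust = P_cap·A_cap − P_rod·A_ann = 4.065e5 N − 18650 N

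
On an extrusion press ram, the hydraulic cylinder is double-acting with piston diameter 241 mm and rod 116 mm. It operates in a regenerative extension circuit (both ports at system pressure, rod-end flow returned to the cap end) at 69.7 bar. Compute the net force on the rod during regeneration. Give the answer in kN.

With equal pressure on both faces, forces on the annular region cancel; the net push is pressure × rod cross-section.
Rod cross-section A_rod = π/4 × (116 mm)² = 10570 mm^2
F = P × A_rod

F ≈ 73.7 kN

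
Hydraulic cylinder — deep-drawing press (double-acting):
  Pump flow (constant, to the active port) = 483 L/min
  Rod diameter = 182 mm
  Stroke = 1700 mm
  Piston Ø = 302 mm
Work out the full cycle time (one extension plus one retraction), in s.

Cap-side area A_cap = π/4 × (302 mm)² = 71630 mm^2
Rod-side annular area A_ann = π/4 × (302² − 182²) = 45620 mm^2
t_ext = A_cap·L/Q = 15.13 s
t_ret = A_ann·L/Q = 9.633 s
t_cycle = t_ext + t_ret

t ≈ 24.8 s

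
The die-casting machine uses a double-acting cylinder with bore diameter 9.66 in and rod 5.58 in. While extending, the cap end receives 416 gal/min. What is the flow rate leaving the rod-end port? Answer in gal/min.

Cap-side area A_cap = π/4 × (9.66 in)² = 73.29 in^2
Rod-side annular area A_ann = π/4 × (9.66² − 5.58²) = 48.84 in^2
Piston speed v = Q_in/A_cap; rod-end outflow Q_out = v × A_ann = Q_in × A_ann/A_cap.

Q_out ≈ 277 gal/min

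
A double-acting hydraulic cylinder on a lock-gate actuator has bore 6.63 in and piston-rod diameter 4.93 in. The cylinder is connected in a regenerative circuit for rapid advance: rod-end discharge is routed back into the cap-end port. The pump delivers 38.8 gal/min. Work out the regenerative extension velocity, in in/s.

In regeneration the rod-end outflow joins the pump flow into the cap end, so the net volume the pump must supply per unit advance equals the rod cross-section area.
Rod cross-section A_rod = π/4 × (4.93 in)² = 19.09 in^2
v = Q_pump / A_rod

v ≈ 7.83 in/s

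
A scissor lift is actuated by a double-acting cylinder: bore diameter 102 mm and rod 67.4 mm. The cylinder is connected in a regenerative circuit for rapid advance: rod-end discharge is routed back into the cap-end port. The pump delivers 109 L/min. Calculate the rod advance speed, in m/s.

v ≈ 0.509 m/s

In regeneration the rod-end outflow joins the pump flow into the cap end, so the net volume the pump must supply per unit advance equals the rod cross-section area.
Rod cross-section A_rod = π/4 × (67.4 mm)² = 3568 mm^2
v = Q_pump / A_rod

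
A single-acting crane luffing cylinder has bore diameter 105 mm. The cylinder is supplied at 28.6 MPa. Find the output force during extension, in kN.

Cap-side area A_cap = π/4 × (105 mm)² = 8659 mm^2
F = P × A_cap = 28.6 MPa × A_cap

F ≈ 248 kN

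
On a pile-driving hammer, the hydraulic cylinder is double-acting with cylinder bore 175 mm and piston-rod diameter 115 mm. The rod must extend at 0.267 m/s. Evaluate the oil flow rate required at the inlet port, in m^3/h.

Cap-side area A_cap = π/4 × (175 mm)² = 24050 mm^2
Q = A × v

Q ≈ 23.1 m^3/h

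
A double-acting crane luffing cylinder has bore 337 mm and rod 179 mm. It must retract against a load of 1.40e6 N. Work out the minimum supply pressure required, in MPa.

P ≈ 21.9 MPa

Rod-side annular area A_ann = π/4 × (337² − 179²) = 64030 mm^2
Retraction: pressure acts on the annular area.
P = F / A = 1.40e6 N / A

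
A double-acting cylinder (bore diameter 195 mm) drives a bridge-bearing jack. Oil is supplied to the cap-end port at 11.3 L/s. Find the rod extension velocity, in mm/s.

Cap-side area A_cap = π/4 × (195 mm)² = 29860 mm^2
v = Q / A

v ≈ 378 mm/s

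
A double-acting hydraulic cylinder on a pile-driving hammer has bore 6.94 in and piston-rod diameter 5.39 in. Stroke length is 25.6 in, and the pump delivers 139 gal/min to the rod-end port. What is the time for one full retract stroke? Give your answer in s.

Rod-side annular area A_ann = π/4 × (6.94² − 5.39²) = 15.01 in^2
Swept volume V = A × L; t = V / Q = A·L / Q

t ≈ 0.718 s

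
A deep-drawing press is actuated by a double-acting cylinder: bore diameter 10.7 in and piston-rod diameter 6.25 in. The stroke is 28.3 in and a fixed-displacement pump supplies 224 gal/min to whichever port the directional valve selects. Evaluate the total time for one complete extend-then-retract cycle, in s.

t ≈ 4.89 s

Cap-side area A_cap = π/4 × (10.7 in)² = 89.92 in^2
Rod-side annular area A_ann = π/4 × (10.7² − 6.25²) = 59.24 in^2
t_ext = A_cap·L/Q = 2.951 s
t_ret = A_ann·L/Q = 1.944 s
t_cycle = t_ext + t_ret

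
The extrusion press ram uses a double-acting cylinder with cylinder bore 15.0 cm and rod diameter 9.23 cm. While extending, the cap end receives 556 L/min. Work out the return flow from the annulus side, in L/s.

Q_out ≈ 5.76 L/s

Cap-side area A_cap = π/4 × (15.0 cm)² = 176.7 cm^2
Rod-side annular area A_ann = π/4 × (15.0² − 9.23²) = 109.8 cm^2
Piston speed v = Q_in/A_cap; rod-end outflow Q_out = v × A_ann = Q_in × A_ann/A_cap.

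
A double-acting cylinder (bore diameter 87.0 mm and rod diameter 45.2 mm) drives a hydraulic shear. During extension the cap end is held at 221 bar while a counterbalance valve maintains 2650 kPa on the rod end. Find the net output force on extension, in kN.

F ≈ 120 kN

Cap-side area A_cap = π/4 × (87.0 mm)² = 5945 mm^2
Rod-side annular area A_ann = π/4 × (87.0² − 45.2²) = 4340 mm^2
Net thrust = P_cap·A_cap − P_rod·A_ann = 131.4 kN − 11.50 kN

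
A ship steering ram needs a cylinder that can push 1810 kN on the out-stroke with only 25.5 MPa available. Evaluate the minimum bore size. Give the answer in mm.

D ≈ 301 mm

Extension force acts on the full piston face: F = P × (π/4)D².
D = √(4F / (πP)) = √(4 × 1810 kN / (π × 25.5 MPa))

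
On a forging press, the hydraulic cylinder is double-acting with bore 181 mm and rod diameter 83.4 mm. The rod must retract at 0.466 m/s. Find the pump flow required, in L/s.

Rod-side annular area A_ann = π/4 × (181² − 83.4²) = 20270 mm^2
Q = A × v

Q ≈ 9.44 L/s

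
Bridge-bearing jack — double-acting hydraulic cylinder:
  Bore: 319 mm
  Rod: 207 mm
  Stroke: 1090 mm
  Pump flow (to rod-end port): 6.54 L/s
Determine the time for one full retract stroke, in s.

Rod-side annular area A_ann = π/4 × (319² − 207²) = 46270 mm^2
Swept volume V = A × L; t = V / Q = A·L / Q

t ≈ 7.71 s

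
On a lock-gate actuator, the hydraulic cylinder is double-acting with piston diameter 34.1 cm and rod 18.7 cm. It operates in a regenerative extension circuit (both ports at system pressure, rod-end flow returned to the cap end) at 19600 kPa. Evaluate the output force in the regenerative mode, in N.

F ≈ 5.38e5 N

With equal pressure on both faces, forces on the annular region cancel; the net push is pressure × rod cross-section.
Rod cross-section A_rod = π/4 × (18.7 cm)² = 274.6 cm^2
F = P × A_rod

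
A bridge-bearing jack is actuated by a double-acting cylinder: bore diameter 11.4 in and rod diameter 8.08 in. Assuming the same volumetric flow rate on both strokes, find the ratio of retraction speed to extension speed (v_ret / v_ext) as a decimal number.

Cap-side area A_cap = π/4 × (11.4 in)² = 102.1 in^2
Rod-side annular area A_ann = π/4 × (11.4² − 8.08²) = 50.79 in^2
For equal Q, v ∝ 1/A, so v_ret/v_ext = A_cap/A_ann.

v_ret/v_ext ≈ 2.01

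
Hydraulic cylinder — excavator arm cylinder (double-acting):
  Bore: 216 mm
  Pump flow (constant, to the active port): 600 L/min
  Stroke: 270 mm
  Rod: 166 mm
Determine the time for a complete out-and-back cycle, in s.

Cap-side area A_cap = π/4 × (216 mm)² = 36640 mm^2
Rod-side annular area A_ann = π/4 × (216² − 166²) = 15000 mm^2
t_ext = A_cap·L/Q = 0.9894 s
t_ret = A_ann·L/Q = 0.4050 s
t_cycle = t_ext + t_ret

t ≈ 1.39 s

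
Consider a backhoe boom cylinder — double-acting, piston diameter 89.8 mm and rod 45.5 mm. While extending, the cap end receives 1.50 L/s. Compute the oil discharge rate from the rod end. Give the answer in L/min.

Q_out ≈ 66.9 L/min

Cap-side area A_cap = π/4 × (89.8 mm)² = 6333 mm^2
Rod-side annular area A_ann = π/4 × (89.8² − 45.5²) = 4708 mm^2
Piston speed v = Q_in/A_cap; rod-end outflow Q_out = v × A_ann = Q_in × A_ann/A_cap.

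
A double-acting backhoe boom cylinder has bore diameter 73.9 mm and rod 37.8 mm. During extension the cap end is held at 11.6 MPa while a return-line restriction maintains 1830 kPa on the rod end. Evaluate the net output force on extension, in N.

F ≈ 44000 N

Cap-side area A_cap = π/4 × (73.9 mm)² = 4289 mm^2
Rod-side annular area A_ann = π/4 × (73.9² − 37.8²) = 3167 mm^2
Net thrust = P_cap·A_cap − P_rod·A_ann = 49760 N − 5796 N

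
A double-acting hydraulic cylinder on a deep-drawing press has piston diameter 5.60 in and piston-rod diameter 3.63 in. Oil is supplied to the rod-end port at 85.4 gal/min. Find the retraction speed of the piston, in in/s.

Rod-side annular area A_ann = π/4 × (5.60² − 3.63²) = 14.28 in^2
Flow into the rod-end port fills the annular volume.
v = Q / A

v ≈ 23.0 in/s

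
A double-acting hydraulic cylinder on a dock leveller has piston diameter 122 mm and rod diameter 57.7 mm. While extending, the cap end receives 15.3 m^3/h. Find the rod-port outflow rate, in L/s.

Q_out ≈ 3.30 L/s

Cap-side area A_cap = π/4 × (122 mm)² = 11690 mm^2
Rod-side annular area A_ann = π/4 × (122² − 57.7²) = 9075 mm^2
Piston speed v = Q_in/A_cap; rod-end outflow Q_out = v × A_ann = Q_in × A_ann/A_cap.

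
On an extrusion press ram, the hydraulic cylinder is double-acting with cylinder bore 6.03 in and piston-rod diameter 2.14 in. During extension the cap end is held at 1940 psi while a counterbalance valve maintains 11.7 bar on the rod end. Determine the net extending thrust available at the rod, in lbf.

Cap-side area A_cap = π/4 × (6.03 in)² = 28.56 in^2
Rod-side annular area A_ann = π/4 × (6.03² − 2.14²) = 24.96 in^2
Net thrust = P_cap·A_cap − P_rod·A_ann = 55400 lbf − 4236 lbf

F ≈ 51200 lbf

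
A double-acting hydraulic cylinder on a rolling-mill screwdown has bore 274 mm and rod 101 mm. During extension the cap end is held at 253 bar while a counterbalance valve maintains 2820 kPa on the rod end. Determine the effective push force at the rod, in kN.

F ≈ 1350 kN

Cap-side area A_cap = π/4 × (274 mm)² = 58960 mm^2
Rod-side annular area A_ann = π/4 × (274² − 101²) = 50950 mm^2
Net thrust = P_cap·A_cap − P_rod·A_ann = 1492 kN − 143.7 kN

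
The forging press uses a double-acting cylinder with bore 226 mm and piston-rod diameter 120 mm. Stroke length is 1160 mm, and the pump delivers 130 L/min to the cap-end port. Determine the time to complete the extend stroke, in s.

t ≈ 21.5 s

Cap-side area A_cap = π/4 × (226 mm)² = 40110 mm^2
Swept volume V = A × L; t = V / Q = A·L / Q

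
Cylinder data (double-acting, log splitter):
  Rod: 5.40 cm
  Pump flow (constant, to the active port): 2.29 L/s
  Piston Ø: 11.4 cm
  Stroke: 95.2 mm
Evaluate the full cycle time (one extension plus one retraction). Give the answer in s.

t ≈ 0.753 s

Cap-side area A_cap = π/4 × (11.4 cm)² = 102.1 cm^2
Rod-side annular area A_ann = π/4 × (11.4² − 5.40²) = 79.17 cm^2
t_ext = A_cap·L/Q = 0.4243 s
t_ret = A_ann·L/Q = 0.3291 s
t_cycle = t_ext + t_ret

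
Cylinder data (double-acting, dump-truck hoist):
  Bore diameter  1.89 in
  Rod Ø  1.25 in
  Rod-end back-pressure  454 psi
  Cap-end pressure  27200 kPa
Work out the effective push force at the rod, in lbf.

Cap-side area A_cap = π/4 × (1.89 in)² = 2.806 in^2
Rod-side annular area A_ann = π/4 × (1.89² − 1.25²) = 1.578 in^2
Net thrust = P_cap·A_cap − P_rod·A_ann = 11070 lbf − 716.6 lbf

F ≈ 10400 lbf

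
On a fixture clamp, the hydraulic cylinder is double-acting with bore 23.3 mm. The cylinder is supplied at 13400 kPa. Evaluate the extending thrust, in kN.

Cap-side area A_cap = π/4 × (23.3 mm)² = 426.4 mm^2
F = P × A_cap = 13400 kPa × A_cap

F ≈ 5.71 kN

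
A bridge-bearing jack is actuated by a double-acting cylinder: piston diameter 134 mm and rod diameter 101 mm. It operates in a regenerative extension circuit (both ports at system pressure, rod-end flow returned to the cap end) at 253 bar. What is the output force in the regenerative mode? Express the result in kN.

With equal pressure on both faces, forces on the annular region cancel; the net push is pressure × rod cross-section.
Rod cross-section A_rod = π/4 × (101 mm)² = 8012 mm^2
F = P × A_rod

F ≈ 203 kN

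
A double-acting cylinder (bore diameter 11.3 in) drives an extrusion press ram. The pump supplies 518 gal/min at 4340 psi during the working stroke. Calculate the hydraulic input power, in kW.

Hydraulic power = P × Q

W ≈ 978 kW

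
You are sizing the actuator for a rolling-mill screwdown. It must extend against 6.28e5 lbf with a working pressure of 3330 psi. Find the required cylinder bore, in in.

D ≈ 15.5 in

Extension force acts on the full piston face: F = P × (π/4)D².
D = √(4F / (πP)) = √(4 × 6.28e5 lbf / (π × 3330 psi))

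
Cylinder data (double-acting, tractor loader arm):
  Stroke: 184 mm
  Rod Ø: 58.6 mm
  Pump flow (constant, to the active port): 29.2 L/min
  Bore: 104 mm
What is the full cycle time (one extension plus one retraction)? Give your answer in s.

Cap-side area A_cap = π/4 × (104 mm)² = 8495 mm^2
Rod-side annular area A_ann = π/4 × (104² − 58.6²) = 5798 mm^2
t_ext = A_cap·L/Q = 3.212 s
t_ret = A_ann·L/Q = 2.192 s
t_cycle = t_ext + t_ret

t ≈ 5.40 s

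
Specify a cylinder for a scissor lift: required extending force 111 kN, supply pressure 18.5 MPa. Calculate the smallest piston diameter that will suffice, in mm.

Extension force acts on the full piston face: F = P × (π/4)D².
D = √(4F / (πP)) = √(4 × 111 kN / (π × 18.5 MPa))

D ≈ 87.4 mm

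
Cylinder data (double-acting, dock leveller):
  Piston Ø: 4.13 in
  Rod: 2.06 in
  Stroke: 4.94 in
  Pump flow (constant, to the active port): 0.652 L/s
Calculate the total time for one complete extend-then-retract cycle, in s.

t ≈ 2.91 s

Cap-side area A_cap = π/4 × (4.13 in)² = 13.40 in^2
Rod-side annular area A_ann = π/4 × (4.13² − 2.06²) = 10.06 in^2
t_ext = A_cap·L/Q = 1.663 s
t_ret = A_ann·L/Q = 1.249 s
t_cycle = t_ext + t_ret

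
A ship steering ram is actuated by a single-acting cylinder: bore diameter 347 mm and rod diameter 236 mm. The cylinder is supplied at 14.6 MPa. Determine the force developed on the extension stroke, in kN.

F ≈ 1380 kN

Cap-side area A_cap = π/4 × (347 mm)² = 94570 mm^2
F = P × A_cap = 14.6 MPa × A_cap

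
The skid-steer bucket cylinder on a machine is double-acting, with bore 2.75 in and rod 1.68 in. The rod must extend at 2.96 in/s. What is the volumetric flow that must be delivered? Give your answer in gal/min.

Q ≈ 4.57 gal/min

Cap-side area A_cap = π/4 × (2.75 in)² = 5.940 in^2
Q = A × v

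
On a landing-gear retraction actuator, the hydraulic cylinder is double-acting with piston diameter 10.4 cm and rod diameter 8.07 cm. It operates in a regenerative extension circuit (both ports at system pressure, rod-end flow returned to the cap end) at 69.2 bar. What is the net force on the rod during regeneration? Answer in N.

With equal pressure on both faces, forces on the annular region cancel; the net push is pressure × rod cross-section.
Rod cross-section A_rod = π/4 × (8.07 cm)² = 51.15 cm^2
F = P × A_rod

F ≈ 35400 N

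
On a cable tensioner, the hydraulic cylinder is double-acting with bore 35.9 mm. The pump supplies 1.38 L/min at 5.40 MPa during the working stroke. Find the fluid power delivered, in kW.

W ≈ 0.124 kW

Hydraulic power = P × Q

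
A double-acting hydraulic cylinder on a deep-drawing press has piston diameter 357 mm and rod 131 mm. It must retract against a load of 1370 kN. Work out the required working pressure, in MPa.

Rod-side annular area A_ann = π/4 × (357² − 131²) = 86620 mm^2
Retraction: pressure acts on the annular area.
P = F / A = 1370 kN / A

P ≈ 15.8 MPa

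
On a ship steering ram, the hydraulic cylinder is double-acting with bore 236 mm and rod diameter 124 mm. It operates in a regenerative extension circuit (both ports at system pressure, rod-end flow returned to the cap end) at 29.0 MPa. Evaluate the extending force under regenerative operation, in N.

With equal pressure on both faces, forces on the annular region cancel; the net push is pressure × rod cross-section.
Rod cross-section A_rod = π/4 × (124 mm)² = 12080 mm^2
F = P × A_rod

F ≈ 3.50e5 N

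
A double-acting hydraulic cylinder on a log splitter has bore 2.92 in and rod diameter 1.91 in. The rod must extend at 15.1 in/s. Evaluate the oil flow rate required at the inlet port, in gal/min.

Q ≈ 26.3 gal/min

Cap-side area A_cap = π/4 × (2.92 in)² = 6.697 in^2
Q = A × v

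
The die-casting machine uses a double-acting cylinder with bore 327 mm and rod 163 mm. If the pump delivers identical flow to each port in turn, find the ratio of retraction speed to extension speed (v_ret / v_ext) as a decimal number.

v_ret/v_ext ≈ 1.33

Cap-side area A_cap = π/4 × (327 mm)² = 83980 mm^2
Rod-side annular area A_ann = π/4 × (327² − 163²) = 63110 mm^2
For equal Q, v ∝ 1/A, so v_ret/v_ext = A_cap/A_ann.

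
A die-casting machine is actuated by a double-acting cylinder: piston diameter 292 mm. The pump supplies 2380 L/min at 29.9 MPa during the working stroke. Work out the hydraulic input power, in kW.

W ≈ 1190 kW

Hydraulic power = P × Q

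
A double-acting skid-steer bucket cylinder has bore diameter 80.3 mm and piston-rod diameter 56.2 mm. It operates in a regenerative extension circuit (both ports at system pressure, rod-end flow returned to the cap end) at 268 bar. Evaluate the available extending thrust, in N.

F ≈ 66500 N

With equal pressure on both faces, forces on the annular region cancel; the net push is pressure × rod cross-section.
Rod cross-section A_rod = π/4 × (56.2 mm)² = 2481 mm^2
F = P × A_rod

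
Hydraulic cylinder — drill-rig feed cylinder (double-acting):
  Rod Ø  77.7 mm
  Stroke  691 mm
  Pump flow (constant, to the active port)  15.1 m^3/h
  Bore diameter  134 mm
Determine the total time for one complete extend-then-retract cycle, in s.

Cap-side area A_cap = π/4 × (134 mm)² = 14100 mm^2
Rod-side annular area A_ann = π/4 × (134² − 77.7²) = 9361 mm^2
t_ext = A_cap·L/Q = 2.323 s
t_ret = A_ann·L/Q = 1.542 s
t_cycle = t_ext + t_ret

t ≈ 3.87 s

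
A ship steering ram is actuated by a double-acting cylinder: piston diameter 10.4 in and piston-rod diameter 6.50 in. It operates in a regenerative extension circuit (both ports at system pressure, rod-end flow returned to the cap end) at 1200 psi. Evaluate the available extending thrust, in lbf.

With equal pressure on both faces, forces on the annular region cancel; the net push is pressure × rod cross-section.
Rod cross-section A_rod = π/4 × (6.50 in)² = 33.18 in^2
F = P × A_rod

F ≈ 39800 lbf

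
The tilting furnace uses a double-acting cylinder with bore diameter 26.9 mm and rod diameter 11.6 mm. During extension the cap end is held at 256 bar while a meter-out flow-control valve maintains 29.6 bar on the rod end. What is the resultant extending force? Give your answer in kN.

Cap-side area A_cap = π/4 × (26.9 mm)² = 568.3 mm^2
Rod-side annular area A_ann = π/4 × (26.9² − 11.6²) = 462.6 mm^2
Net thrust = P_cap·A_cap − P_rod·A_ann = 14.55 kN − 1.369 kN

F ≈ 13.2 kN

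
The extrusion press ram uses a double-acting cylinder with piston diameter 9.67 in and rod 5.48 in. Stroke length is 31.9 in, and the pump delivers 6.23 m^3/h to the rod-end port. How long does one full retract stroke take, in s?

t ≈ 15.1 s

Rod-side annular area A_ann = π/4 × (9.67² − 5.48²) = 49.86 in^2
Swept volume V = A × L; t = V / Q = A·L / Q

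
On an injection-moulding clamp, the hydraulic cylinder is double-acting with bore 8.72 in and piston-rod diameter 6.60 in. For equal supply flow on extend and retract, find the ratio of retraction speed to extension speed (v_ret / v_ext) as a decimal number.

v_ret/v_ext ≈ 2.34

Cap-side area A_cap = π/4 × (8.72 in)² = 59.72 in^2
Rod-side annular area A_ann = π/4 × (8.72² − 6.60²) = 25.51 in^2
For equal Q, v ∝ 1/A, so v_ret/v_ext = A_cap/A_ann.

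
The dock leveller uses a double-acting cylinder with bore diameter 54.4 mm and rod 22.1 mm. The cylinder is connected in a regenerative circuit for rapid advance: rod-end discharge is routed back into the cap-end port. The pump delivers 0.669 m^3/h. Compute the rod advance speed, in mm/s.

In regeneration the rod-end outflow joins the pump flow into the cap end, so the net volume the pump must supply per unit advance equals the rod cross-section area.
Rod cross-section A_rod = π/4 × (22.1 mm)² = 383.6 mm^2
v = Q_pump / A_rod

v ≈ 484 mm/s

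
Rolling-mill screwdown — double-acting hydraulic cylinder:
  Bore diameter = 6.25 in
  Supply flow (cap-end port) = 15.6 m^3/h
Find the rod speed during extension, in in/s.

v ≈ 8.62 in/s

Cap-side area A_cap = π/4 × (6.25 in)² = 30.68 in^2
v = Q / A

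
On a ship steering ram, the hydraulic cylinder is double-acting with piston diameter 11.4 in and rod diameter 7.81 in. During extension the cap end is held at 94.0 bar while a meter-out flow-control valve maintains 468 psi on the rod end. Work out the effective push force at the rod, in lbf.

F ≈ 1.14e5 lbf

Cap-side area A_cap = π/4 × (11.4 in)² = 102.1 in^2
Rod-side annular area A_ann = π/4 × (11.4² − 7.81²) = 54.16 in^2
Net thrust = P_cap·A_cap − P_rod·A_ann = 1.392e5 lbf − 25350 lbf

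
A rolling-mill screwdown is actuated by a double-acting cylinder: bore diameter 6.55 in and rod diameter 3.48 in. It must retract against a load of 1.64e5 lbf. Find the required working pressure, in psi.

Rod-side annular area A_ann = π/4 × (6.55² − 3.48²) = 24.18 in^2
Retraction: pressure acts on the annular area.
P = F / A = 1.64e5 lbf / A

P ≈ 6780 psi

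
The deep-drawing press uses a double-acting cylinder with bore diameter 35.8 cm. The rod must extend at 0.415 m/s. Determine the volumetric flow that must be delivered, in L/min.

Q ≈ 2510 L/min

Cap-side area A_cap = π/4 × (35.8 cm)² = 1007 cm^2
Q = A × v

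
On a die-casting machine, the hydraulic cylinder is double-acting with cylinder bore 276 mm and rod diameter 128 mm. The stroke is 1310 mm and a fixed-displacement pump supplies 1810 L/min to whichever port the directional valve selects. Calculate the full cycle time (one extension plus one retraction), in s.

t ≈ 4.64 s

Cap-side area A_cap = π/4 × (276 mm)² = 59830 mm^2
Rod-side annular area A_ann = π/4 × (276² − 128²) = 46960 mm^2
t_ext = A_cap·L/Q = 2.598 s
t_ret = A_ann·L/Q = 2.039 s
t_cycle = t_ext + t_ret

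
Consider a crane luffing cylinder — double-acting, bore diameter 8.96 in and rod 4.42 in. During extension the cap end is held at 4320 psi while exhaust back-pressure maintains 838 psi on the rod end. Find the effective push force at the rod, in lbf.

F ≈ 2.32e5 lbf

Cap-side area A_cap = π/4 × (8.96 in)² = 63.05 in^2
Rod-side annular area A_ann = π/4 × (8.96² − 4.42²) = 47.71 in^2
Net thrust = P_cap·A_cap − P_rod·A_ann = 2.724e5 lbf − 39980 lbf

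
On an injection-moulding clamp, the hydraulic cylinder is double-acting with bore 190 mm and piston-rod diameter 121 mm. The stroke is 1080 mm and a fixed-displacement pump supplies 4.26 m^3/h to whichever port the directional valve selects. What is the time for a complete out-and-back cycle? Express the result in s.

t ≈ 41.3 s

Cap-side area A_cap = π/4 × (190 mm)² = 28350 mm^2
Rod-side annular area A_ann = π/4 × (190² − 121²) = 16850 mm^2
t_ext = A_cap·L/Q = 25.88 s
t_ret = A_ann·L/Q = 15.38 s
t_cycle = t_ext + t_ret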